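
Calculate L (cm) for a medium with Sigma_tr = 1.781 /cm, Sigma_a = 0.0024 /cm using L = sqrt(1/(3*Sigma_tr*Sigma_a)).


D = 1 / (3 * Sigma_tr) = 1 / (3 * 1.781) = 0.1871608 cm
L = sqrt(D / Sigma_a)
L = sqrt(0.1871608 / 0.0024)
L = 8.8308 cm

8.8308


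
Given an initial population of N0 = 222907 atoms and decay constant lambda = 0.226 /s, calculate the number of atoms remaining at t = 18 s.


N = N0 * exp(-lambda * t)
N = 222907 * exp(-0.226 * 18)
N = 3814.3

3814.3


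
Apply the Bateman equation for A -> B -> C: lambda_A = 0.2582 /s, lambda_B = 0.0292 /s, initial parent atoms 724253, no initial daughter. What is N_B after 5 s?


N_B(t) = lambda_A * N_A0 / (lambda_B - lambda_A) * [exp(-lambda_A*t) - exp(-lambda_B*t)]
exp(-0.2582*5) = 0.2749956; exp(-0.0292*5) = 0.8641577
N_B = 0.2582 * 724253 / (0.0292 - 0.2582) * (0.2749956 - 0.8641577)
N_B = 481112

481112


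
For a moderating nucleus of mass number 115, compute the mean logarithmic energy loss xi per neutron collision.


xi = 1 + (A-1)^2/(2A) * ln((A-1)/(A+1))
xi = 1 + (115-1)^2/(2*115) * ln((115-1)/(115 +1))
xi = 0.017291

0.017291


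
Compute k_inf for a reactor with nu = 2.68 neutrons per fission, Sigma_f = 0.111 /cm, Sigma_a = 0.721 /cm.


k_inf = nu * Sigma_f / Sigma_a
k_inf = 2.68 * 0.111 / 0.721
k_inf = 0.41259

0.41259


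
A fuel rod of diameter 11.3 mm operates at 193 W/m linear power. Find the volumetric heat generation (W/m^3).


r = D / 2 / 1000 = 11.3 / 2 / 1000 = 0.00565 m
q''' = q' / (pi * r^2)
q''' = 193 / (pi * 0.00565^2)
q''' = 1.9245e+06 W/m^3

1.9245e+06


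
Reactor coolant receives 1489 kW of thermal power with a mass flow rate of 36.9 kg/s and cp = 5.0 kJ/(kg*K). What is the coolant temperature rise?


dT = Q / (m_dot * cp)
dT = 1489 / (36.9 * 5.0)
dT = 8.0705 C

8.0705


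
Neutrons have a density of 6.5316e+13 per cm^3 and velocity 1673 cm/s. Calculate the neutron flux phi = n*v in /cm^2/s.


phi = n * v
phi = 6.5316e+13 * 1673
phi = 1.0927e+17 /cm^2/s

1.0927e+17


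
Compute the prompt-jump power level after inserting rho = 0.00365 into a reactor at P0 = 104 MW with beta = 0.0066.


P1/P0 = beta / (beta - rho)
P1/P0 = 0.0066 / (0.0066 - 0.00365) = 2.237288
P1 = 104 * 2.237288 = 232.68 MW

232.68


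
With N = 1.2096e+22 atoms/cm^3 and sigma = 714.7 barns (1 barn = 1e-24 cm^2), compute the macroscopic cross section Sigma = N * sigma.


Sigma = N * sigma_barns * 1e-24
Sigma = 1.2096e+22 * 714.7 * 1e-24
Sigma = 8.6450 /cm

8.6450


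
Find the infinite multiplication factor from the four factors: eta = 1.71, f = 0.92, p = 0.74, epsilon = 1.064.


k_inf = eta * f * p * epsilon
k_inf = 1.71 * 0.92 * 0.74 * 1.064
k_inf = 1.2387

1.2387


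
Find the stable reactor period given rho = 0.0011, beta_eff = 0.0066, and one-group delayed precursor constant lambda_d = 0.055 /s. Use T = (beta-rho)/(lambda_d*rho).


T = (beta - rho) / (lambda_d * rho)
T = (0.0066 - 0.0011) / (0.055 * 0.0011)
T = 90.909 s

90.909


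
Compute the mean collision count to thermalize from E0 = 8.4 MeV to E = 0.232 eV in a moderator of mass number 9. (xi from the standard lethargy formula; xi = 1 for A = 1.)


xi = 1 + (A-1)^2/(2A)*ln((A-1)/(A+1)) = 0.2066007 (for A = 9)
n = ln(E0/E) / xi
n = ln(8.4e6 / 0.232) / 0.2066007
n = ln(3.620690e+07) / 0.2066007 = 84.243

84.243


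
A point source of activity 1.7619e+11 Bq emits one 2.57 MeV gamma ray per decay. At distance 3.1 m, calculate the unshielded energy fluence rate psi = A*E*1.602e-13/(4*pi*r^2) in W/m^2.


psi = A * E * 1.602e-13 / (4*pi*r^2)
psi = 1.7619e+11 * 2.57 * 1.602e-13 / (4*pi*3.1^2)
psi = 6.0068e-04 W/m^2

6.0068e-04


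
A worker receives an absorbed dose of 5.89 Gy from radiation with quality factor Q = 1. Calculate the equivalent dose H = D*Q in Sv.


H = D * Q
H = 5.89 * 1
H = 5.8900 Sv

5.8900


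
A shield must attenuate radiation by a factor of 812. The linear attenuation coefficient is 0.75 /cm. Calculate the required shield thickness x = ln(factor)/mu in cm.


x = ln(factor) / mu
x = ln(812) / 0.75
x = 8.9327 cm

8.9327


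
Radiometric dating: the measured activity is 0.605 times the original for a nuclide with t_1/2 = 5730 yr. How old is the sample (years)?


lambda = ln(2) / t_half = ln(2) / 5730 = 1.209681e-04 /yr
t = -ln(A/A0) / lambda
t = -ln(0.605) / 1.209681e-04
t = 4154.2 yr

4154.2


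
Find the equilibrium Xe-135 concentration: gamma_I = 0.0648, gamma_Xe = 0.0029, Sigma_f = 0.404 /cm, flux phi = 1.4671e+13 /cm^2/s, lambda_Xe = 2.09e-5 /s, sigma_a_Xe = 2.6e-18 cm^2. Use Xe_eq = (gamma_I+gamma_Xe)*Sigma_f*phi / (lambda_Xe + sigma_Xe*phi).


Xe_eq = (gamma_I + gamma_Xe) * Sigma_f * phi / (lambda_Xe + sigma_Xe * phi)
Numerator = (0.0648 + 0.0029) * 0.404 * 1.4671e+13 = 4.012636e+11
Denominator = 2.09e-5 + 2.6e-18 * 1.4671e+13 = 5.904460e-05
Xe_eq = 4.012636e+11 / 5.904460e-05 = 6.7959e+15 /cm^3

6.7959e+15


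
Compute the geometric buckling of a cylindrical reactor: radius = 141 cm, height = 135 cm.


B^2 = (2.405/R)^2 + (pi/H)^2
B^2 = (2.405/141)^2 + (pi/135)^2
B^2 = 8.3247e-04 /cm^2

8.3247e-04


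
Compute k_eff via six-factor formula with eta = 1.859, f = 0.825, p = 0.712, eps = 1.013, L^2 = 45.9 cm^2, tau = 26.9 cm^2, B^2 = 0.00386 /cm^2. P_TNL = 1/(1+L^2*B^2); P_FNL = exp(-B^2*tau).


k_inf = eta*f*p*eps = 1.859*0.825*0.712*1.013 = 1.106172
P_TNL = 1/(1 + L^2*B^2) = 1/(1 + 45.9*0.00386) = 0.8494921
P_FNL = exp(-B^2*tau) = exp(-0.00386*26.9) = 0.9013749
k_eff = k_inf * P_TNL * P_FNL = 1.106172 * 0.8494921 * 0.9013749
k_eff = 0.84701

0.84701


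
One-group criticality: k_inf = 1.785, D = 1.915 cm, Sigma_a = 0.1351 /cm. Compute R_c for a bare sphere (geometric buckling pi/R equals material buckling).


L^2 = D / Sigma_a = 1.915 / 0.1351 = 14.17469 cm^2
B_m^2 = (k_inf - 1) / L^2 = (1.785 - 1) / 14.17469 = 0.05538040 /cm^2
For a bare sphere: B_g = pi/R, so R_c = pi / sqrt(B_m^2)
R_c = pi / sqrt(0.05538040) = 13.350 cm

13.350


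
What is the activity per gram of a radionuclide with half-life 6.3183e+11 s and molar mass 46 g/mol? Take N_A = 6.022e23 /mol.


lambda = ln(2) / t_half = ln(2) / 6.3183e+11 = 1.097047e-12 /s
SA = lambda * N_A / M
SA = 1.097047e-12 * 6.022e23 / 46
SA = 1.4362e+10 Bq/g

1.4362e+10


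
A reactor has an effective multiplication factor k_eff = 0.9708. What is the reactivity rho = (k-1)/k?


rho = (k_eff - 1) / k_eff
rho = (0.9708 - 1) / 0.9708
rho = -0.030078

-0.030078


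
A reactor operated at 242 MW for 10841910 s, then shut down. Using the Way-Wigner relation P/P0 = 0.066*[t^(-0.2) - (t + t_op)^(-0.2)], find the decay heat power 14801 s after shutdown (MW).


P/P0 = 0.066 * [t^(-0.2) - (t + t_op)^(-0.2)]
P/P0 = 0.066 * [14801^(-0.2) - (14801 + 10841910)^(-0.2)]
P/P0 = 0.066 * [0.1465351 - 0.03916159] = 0.007086652
P = 242 * 0.007086652 = 1.7150 MW

1.7150


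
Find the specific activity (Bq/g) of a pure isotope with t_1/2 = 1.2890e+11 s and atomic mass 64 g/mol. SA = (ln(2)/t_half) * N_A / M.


lambda = ln(2) / t_half = ln(2) / 1.2890e+11 = 5.377402e-12 /s
SA = lambda * N_A / M
SA = 5.377402e-12 * 6.022e23 / 64
SA = 5.0598e+10 Bq/g

5.0598e+10


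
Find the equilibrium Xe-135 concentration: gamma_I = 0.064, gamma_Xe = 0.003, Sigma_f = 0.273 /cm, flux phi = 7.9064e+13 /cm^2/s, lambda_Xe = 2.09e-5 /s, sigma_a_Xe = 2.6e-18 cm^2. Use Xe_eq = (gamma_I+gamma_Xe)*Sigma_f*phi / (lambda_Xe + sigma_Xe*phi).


Xe_eq = (gamma_I + gamma_Xe) * Sigma_f * phi / (lambda_Xe + sigma_Xe * phi)
Numerator = (0.064 + 0.003) * 0.273 * 7.9064e+13 = 1.446160e+12
Denominator = 2.09e-5 + 2.6e-18 * 7.9064e+13 = 2.264664e-04
Xe_eq = 1.446160e+12 / 2.264664e-04 = 6.3858e+15 /cm^3

6.3858e+15


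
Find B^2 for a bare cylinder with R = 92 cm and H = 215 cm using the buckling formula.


B^2 = (2.405/R)^2 + (pi/H)^2
B^2 = (2.405/92)^2 + (pi/215)^2
B^2 = 8.9688e-04 /cm^2

8.9688e-04


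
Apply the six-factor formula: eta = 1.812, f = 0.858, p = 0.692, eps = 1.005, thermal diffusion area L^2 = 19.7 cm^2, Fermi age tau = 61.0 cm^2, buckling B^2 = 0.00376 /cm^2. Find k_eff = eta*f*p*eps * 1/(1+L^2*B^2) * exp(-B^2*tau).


k_inf = eta*f*p*eps = 1.812*0.858*0.692*1.005 = 1.081229
P_TNL = 1/(1 + L^2*B^2) = 1/(1 + 19.7*0.00376) = 0.9310363
P_FNL = exp(-B^2*tau) = exp(-0.00376*61.0) = 0.7950423
k_eff = k_inf * P_TNL * P_FNL = 1.081229 * 0.9310363 * 0.7950423
k_eff = 0.80034

0.80034


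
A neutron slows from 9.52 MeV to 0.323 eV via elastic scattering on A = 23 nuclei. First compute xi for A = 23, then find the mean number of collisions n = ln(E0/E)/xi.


xi = 1 + (A-1)^2/(2A)*ln((A-1)/(A+1)) = 0.08448899 (for A = 23)
n = ln(E0/E) / xi
n = ln(9.52e6 / 0.323) / 0.08448899
n = ln(2.947368e+07) / 0.08448899 = 203.57

203.57


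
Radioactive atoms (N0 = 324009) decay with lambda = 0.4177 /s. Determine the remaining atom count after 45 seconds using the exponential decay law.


N = N0 * exp(-lambda * t)
N = 324009 * exp(-0.4177 * 45)
N = 0.0022251

0.0022251


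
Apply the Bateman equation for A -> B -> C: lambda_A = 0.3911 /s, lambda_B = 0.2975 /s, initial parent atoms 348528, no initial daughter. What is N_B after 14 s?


N_B(t) = lambda_A * N_A0 / (lambda_B - lambda_A) * [exp(-lambda_A*t) - exp(-lambda_B*t)]
exp(-0.3911*14) = 0.004188553; exp(-0.2975*14) = 0.01552971
N_B = 0.3911 * 348528 / (0.2975 - 0.3911) * (0.004188553 - 0.01552971)
N_B = 16516

16516


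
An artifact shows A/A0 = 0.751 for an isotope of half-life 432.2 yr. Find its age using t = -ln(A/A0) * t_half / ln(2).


lambda = ln(2) / t_half = ln(2) / 432.2 = 0.001603765 /yr
t = -ln(A/A0) / lambda
t = -ln(0.751) / 0.001603765
t = 178.55 yr

178.55


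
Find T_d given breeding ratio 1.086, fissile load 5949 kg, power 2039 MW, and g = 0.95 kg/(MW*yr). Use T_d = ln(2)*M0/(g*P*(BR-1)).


Breeding gain G = BR - 1 = 1.086 - 1 = 0.086
Fissile production rate = g * P * G = 0.95 * 2039 * 0.086 = 166.5863 kg/yr
T_d = ln(2) * M0 / (g * P * G)
T_d = ln(2) * 5949 / 166.5863 = 24.753 yr

24.753


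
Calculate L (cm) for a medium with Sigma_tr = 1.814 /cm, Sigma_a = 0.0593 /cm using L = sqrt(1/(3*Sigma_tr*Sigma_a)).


D = 1 / (3 * Sigma_tr) = 1 / (3 * 1.814) = 0.1837560 cm
L = sqrt(D / Sigma_a)
L = sqrt(0.1837560 / 0.0593)
L = 1.7603 cm

1.7603


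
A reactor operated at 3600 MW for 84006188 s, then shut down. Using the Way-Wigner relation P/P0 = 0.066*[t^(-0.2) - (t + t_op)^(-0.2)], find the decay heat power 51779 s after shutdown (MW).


P/P0 = 0.066 * [t^(-0.2) - (t + t_op)^(-0.2)]
P/P0 = 0.066 * [51779^(-0.2) - (51779 + 84006188)^(-0.2)]
P/P0 = 0.066 * [0.1140694 - 0.02600664] = 0.005812142
P = 3600 * 0.005812142 = 20.924 MW

20.924


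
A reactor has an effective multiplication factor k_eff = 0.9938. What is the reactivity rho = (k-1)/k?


rho = (k_eff - 1) / k_eff
rho = (0.9938 - 1) / 0.9938
rho = -0.0062387

-0.0062387


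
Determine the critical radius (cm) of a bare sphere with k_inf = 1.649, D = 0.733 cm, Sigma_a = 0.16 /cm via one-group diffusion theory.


L^2 = D / Sigma_a = 0.733 / 0.16 = 4.581250 cm^2
B_m^2 = (k_inf - 1) / L^2 = (1.649 - 1) / 4.581250 = 0.1416644 /cm^2
For a bare sphere: B_g = pi/R, so R_c = pi / sqrt(B_m^2)
R_c = pi / sqrt(0.1416644) = 8.3468 cm

8.3468


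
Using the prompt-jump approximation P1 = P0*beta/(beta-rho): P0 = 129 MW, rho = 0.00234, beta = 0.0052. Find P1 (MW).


P1/P0 = beta / (beta - rho)
P1/P0 = 0.0052 / (0.0052 - 0.00234) = 1.818182
P1 = 129 * 1.818182 = 234.55 MW

234.55


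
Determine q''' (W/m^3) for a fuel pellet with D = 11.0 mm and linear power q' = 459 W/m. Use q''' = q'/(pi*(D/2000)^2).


r = D / 2 / 1000 = 11.0 / 2 / 1000 = 0.0055 m
q''' = q' / (pi * r^2)
q''' = 459 / (pi * 0.0055^2)
q''' = 4.8299e+06 W/m^3

4.8299e+06


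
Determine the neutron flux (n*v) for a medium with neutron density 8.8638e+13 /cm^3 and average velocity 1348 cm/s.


phi = n * v
phi = 8.8638e+13 * 1348
phi = 1.1948e+17 /cm^2/s

1.1948e+17


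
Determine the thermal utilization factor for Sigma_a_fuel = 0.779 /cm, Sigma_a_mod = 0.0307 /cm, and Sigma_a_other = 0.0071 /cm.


f = Sigma_a_fuel / (Sigma_a_fuel + Sigma_a_mod + Sigma_a_other)
f = 0.779 / (0.779 + 0.0307 + 0.0071)
f = 0.95372

0.95372


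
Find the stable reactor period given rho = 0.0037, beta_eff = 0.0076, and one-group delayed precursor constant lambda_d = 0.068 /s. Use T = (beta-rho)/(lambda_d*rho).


T = (beta - rho) / (lambda_d * rho)
T = (0.0076 - 0.0037) / (0.068 * 0.0037)
T = 15.501 s

15.501


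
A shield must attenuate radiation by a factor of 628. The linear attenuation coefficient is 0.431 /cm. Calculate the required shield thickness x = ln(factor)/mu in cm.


x = ln(factor) / mu
x = ln(628) / 0.431
x = 14.948 cm

14.948


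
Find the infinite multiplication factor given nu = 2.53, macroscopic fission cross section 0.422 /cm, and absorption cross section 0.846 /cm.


k_inf = nu * Sigma_f / Sigma_a
k_inf = 2.53 * 0.422 / 0.846
k_inf = 1.2620

1.2620


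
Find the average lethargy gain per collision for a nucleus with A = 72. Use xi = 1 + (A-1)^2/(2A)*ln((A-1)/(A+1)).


xi = 1 + (A-1)^2/(2A) * ln((A-1)/(A+1))
xi = 1 + (72-1)^2/(2*72) * ln((72-1)/(72 +1))
xi = 0.027522

0.027522


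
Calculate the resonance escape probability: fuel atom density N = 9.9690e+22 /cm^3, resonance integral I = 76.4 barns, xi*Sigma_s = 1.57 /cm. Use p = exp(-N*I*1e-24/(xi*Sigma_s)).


p = exp(-N * I * 1e-24 / (xi*Sigma_s))
p = exp(-9.9690e+22 * 76.4 * 1e-24 / 1.57)
p = 0.0078193

0.0078193


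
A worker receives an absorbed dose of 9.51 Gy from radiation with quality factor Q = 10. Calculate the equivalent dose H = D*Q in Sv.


H = D * Q
H = 9.51 * 10
H = 95.100 Sv

95.100


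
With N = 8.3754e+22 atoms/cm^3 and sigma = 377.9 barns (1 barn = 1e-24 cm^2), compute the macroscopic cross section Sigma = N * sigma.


Sigma = N * sigma_barns * 1e-24
Sigma = 8.3754e+22 * 377.9 * 1e-24
Sigma = 31.651 /cm

31.651


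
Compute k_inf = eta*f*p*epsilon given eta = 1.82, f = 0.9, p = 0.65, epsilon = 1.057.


k_inf = eta * f * p * epsilon
k_inf = 1.82 * 0.9 * 0.65 * 1.057
k_inf = 1.1254

1.1254


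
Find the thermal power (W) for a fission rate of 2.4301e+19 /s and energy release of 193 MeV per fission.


P = fission_rate * E_MeV * 1.602e-13
P = 2.4301e+19 * 193 * 1.602e-13
P = 7.5135e+08 W

7.5135e+08


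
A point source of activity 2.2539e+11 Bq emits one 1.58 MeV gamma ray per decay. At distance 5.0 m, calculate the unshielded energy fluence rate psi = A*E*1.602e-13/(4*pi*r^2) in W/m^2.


psi = A * E * 1.602e-13 / (4*pi*r^2)
psi = 2.2539e+11 * 1.58 * 1.602e-13 / (4*pi*5.0^2)
psi = 1.8160e-04 W/m^2

1.8160e-04


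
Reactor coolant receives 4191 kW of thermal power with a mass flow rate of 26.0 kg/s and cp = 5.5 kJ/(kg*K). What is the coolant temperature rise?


dT = Q / (m_dot * cp)
dT = 4191 / (26.0 * 5.5)
dT = 29.308 C

29.308


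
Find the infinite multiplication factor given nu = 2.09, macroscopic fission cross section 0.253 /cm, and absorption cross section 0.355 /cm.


k_inf = nu * Sigma_f / Sigma_a
k_inf = 2.09 * 0.253 / 0.355
k_inf = 1.4895

1.4895


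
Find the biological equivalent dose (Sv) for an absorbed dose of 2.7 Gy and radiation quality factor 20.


H = D * Q
H = 2.7 * 20
H = 54.000 Sv

54.000


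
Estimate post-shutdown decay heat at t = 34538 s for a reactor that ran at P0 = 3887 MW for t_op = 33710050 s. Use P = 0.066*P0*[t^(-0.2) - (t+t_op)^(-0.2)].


P/P0 = 0.066 * [t^(-0.2) - (t + t_op)^(-0.2)]
P/P0 = 0.066 * [34538^(-0.2) - (34538 + 33710050)^(-0.2)]
P/P0 = 0.066 * [0.1236917 - 0.03121470] = 0.006103482
P = 3887 * 0.006103482 = 23.724 MW

23.724


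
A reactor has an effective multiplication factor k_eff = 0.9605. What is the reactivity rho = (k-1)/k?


rho = (k_eff - 1) / k_eff
rho = (0.9605 - 1) / 0.9605
rho = -0.041124

-0.041124


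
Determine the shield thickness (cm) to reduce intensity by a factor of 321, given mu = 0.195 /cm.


x = ln(factor) / mu
x = ln(321) / 0.195
x = 29.597 cm

29.597


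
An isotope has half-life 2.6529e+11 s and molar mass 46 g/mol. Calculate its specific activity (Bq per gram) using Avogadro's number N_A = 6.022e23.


lambda = ln(2) / t_half = ln(2) / 2.6529e+11 = 2.612790e-12 /s
SA = lambda * N_A / M
SA = 2.612790e-12 * 6.022e23 / 46
SA = 3.4205e+10 Bq/g

3.4205e+10


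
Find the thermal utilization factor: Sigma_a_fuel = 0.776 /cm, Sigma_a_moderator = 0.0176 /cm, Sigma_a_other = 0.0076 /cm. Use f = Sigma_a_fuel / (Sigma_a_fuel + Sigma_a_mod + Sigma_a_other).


f = Sigma_a_fuel / (Sigma_a_fuel + Sigma_a_mod + Sigma_a_other)
f = 0.776 / (0.776 + 0.0176 + 0.0076)
f = 0.96855

0.96855


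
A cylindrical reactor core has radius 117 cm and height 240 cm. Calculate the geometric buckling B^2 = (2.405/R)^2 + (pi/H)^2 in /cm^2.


B^2 = (2.405/R)^2 + (pi/H)^2
B^2 = (2.405/117)^2 + (pi/240)^2
B^2 = 5.9388e-04 /cm^2

5.9388e-04


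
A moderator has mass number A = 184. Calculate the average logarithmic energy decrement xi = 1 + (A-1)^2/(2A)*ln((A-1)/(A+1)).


xi = 1 + (A-1)^2/(2A) * ln((A-1)/(A+1))
xi = 1 + (184-1)^2/(2*184) * ln((184-1)/(184 +1))
xi = 0.010830

0.010830


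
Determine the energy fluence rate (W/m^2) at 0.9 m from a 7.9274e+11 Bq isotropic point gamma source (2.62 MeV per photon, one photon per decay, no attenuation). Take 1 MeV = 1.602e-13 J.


psi = A * E * 1.602e-13 / (4*pi*r^2)
psi = 7.9274e+11 * 2.62 * 1.602e-13 / (4*pi*0.9^2)
psi = 0.032689 W/m^2

0.032689


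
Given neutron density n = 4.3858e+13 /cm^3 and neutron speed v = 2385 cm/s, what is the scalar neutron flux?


phi = n * v
phi = 4.3858e+13 * 2385
phi = 1.0460e+17 /cm^2/s

1.0460e+17


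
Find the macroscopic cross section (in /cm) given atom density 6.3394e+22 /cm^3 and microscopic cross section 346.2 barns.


Sigma = N * sigma_barns * 1e-24
Sigma = 6.3394e+22 * 346.2 * 1e-24
Sigma = 21.947 /cm

21.947


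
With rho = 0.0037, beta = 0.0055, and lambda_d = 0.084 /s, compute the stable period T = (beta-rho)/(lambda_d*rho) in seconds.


T = (beta - rho) / (lambda_d * rho)
T = (0.0055 - 0.0037) / (0.084 * 0.0037)
T = 5.7915 s

5.7915


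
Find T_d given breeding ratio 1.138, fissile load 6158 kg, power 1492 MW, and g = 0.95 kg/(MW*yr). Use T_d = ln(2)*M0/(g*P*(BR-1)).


Breeding gain G = BR - 1 = 1.138 - 1 = 0.138
Fissile production rate = g * P * G = 0.95 * 1492 * 0.138 = 195.6012 kg/yr
T_d = ln(2) * M0 / (g * P * G)
T_d = ln(2) * 6158 / 195.6012 = 21.822 yr

21.822


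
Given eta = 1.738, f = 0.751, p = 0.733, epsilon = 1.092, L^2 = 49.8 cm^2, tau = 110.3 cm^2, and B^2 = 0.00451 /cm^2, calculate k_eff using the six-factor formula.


k_inf = eta*f*p*eps = 1.738*0.751*0.733*1.092 = 1.044759
P_TNL = 1/(1 + L^2*B^2) = 1/(1 + 49.8*0.00451) = 0.8165945
P_FNL = exp(-B^2*tau) = exp(-0.00451*110.3) = 0.6080775
k_eff = k_inf * P_TNL * P_FNL = 1.044759 * 0.8165945 * 0.6080775
k_eff = 0.51878

0.51878


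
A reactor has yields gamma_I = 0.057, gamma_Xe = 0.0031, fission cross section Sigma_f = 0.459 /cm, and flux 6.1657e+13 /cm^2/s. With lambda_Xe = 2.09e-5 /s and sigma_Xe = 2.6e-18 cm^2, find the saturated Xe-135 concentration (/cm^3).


Xe_eq = (gamma_I + gamma_Xe) * Sigma_f * phi / (lambda_Xe + sigma_Xe * phi)
Numerator = (0.057 + 0.0031) * 0.459 * 6.1657e+13 = 1.700864e+12
Denominator = 2.09e-5 + 2.6e-18 * 6.1657e+13 = 1.812082e-04
Xe_eq = 1.700864e+12 / 1.812082e-04 = 9.3862e+15 /cm^3

9.3862e+15


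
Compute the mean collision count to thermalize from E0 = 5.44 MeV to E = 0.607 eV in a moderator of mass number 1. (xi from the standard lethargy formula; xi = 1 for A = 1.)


xi = 1 + (A-1)^2/(2A)*ln((A-1)/(A+1)) = 1 (for A = 1)
n = ln(E0/E) / xi
n = ln(5.44e6 / 0.607) / 1
n = ln(8.962109e+06) / 1 = 16.009

16.009


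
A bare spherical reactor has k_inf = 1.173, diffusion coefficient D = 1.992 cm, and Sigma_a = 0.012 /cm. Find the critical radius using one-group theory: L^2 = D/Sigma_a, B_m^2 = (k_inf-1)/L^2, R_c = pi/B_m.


L^2 = D / Sigma_a = 1.992 / 0.012 = 166.0000 cm^2
B_m^2 = (k_inf - 1) / L^2 = (1.173 - 1) / 166.0000 = 0.001042169 /cm^2
For a bare sphere: B_g = pi/R, so R_c = pi / sqrt(B_m^2)
R_c = pi / sqrt(0.001042169) = 97.315 cm

97.315


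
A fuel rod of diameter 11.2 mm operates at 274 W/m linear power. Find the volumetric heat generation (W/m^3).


r = D / 2 / 1000 = 11.2 / 2 / 1000 = 0.0056 m
q''' = q' / (pi * r^2)
q''' = 274 / (pi * 0.0056^2)
q''' = 2.7812e+06 W/m^3

2.7812e+06


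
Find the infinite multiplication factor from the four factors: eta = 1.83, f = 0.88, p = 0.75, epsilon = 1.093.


k_inf = eta * f * p * epsilon
k_inf = 1.83 * 0.88 * 0.75 * 1.093
k_inf = 1.3201

1.3201


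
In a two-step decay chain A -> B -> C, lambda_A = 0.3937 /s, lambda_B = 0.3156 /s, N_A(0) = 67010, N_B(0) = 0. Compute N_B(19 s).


N_B(t) = lambda_A * N_A0 / (lambda_B - lambda_A) * [exp(-lambda_A*t) - exp(-lambda_B*t)]
exp(-0.3937*19) = 5.640882e-04; exp(-0.3156*19) = 0.002487692
N_B = 0.3937 * 67010 / (0.3156 - 0.3937) * (5.640882e-04 - 0.002487692)
N_B = 649.78

649.78


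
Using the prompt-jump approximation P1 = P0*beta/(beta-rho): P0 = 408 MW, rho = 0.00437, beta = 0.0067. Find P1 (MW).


P1/P0 = beta / (beta - rho)
P1/P0 = 0.0067 / (0.0067 - 0.00437) = 2.875536
P1 = 408 * 2.875536 = 1173.2 MW

1173.2


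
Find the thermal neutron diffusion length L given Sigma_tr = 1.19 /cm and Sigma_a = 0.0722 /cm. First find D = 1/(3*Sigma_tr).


D = 1 / (3 * Sigma_tr) = 1 / (3 * 1.19) = 0.2801120 cm
L = sqrt(D / Sigma_a)
L = sqrt(0.2801120 / 0.0722)
L = 1.9697 cm

1.9697


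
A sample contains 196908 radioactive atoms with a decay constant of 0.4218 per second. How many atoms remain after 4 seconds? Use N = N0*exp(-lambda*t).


N = N0 * exp(-lambda * t)
N = 196908 * exp(-0.4218 * 4)
N = 36435

36435


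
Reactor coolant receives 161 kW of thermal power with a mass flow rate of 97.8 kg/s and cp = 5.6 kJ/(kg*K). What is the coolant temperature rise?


dT = Q / (m_dot * cp)
dT = 161 / (97.8 * 5.6)
dT = 0.29397 C

0.29397


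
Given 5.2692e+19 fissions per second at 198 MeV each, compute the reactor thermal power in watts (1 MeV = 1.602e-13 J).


P = fission_rate * E_MeV * 1.602e-13
P = 5.2692e+19 * 198 * 1.602e-13
P = 1.6714e+09 W

1.6714e+09


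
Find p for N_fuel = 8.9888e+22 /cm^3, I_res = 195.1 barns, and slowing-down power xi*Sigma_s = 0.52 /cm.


p = exp(-N * I * 1e-24 / (xi*Sigma_s))
p = exp(-8.9888e+22 * 195.1 * 1e-24 / 0.52)
p = 2.2558e-15

2.2558e-15


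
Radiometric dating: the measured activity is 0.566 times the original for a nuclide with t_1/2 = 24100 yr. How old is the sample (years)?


lambda = ln(2) / t_half = ln(2) / 24100 = 2.876129e-05 /yr
t = -ln(A/A0) / lambda
t = -ln(0.566) / 2.876129e-05
t = 19789 yr

19789


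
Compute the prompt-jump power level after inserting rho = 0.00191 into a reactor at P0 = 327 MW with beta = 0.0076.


P1/P0 = beta / (beta - rho)
P1/P0 = 0.0076 / (0.0076 - 0.00191) = 1.335677
P1 = 327 * 1.335677 = 436.77 MW

436.77


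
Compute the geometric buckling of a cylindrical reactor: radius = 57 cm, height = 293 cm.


B^2 = (2.405/R)^2 + (pi/H)^2
B^2 = (2.405/57)^2 + (pi/293)^2
B^2 = 0.0018952 /cm^2

0.0018952


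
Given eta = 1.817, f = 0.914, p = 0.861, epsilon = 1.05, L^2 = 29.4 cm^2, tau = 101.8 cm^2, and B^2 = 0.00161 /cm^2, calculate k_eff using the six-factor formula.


k_inf = eta*f*p*eps = 1.817*0.914*0.861*1.05 = 1.501390
P_TNL = 1/(1 + L^2*B^2) = 1/(1 + 29.4*0.00161) = 0.9548052
P_FNL = exp(-B^2*tau) = exp(-0.00161*101.8) = 0.8488286
k_eff = k_inf * P_TNL * P_FNL = 1.501390 * 0.9548052 * 0.8488286
k_eff = 1.2168

1.2168


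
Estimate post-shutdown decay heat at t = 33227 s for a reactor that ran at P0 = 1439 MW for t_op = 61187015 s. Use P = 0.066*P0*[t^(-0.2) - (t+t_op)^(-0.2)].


P/P0 = 0.066 * [t^(-0.2) - (t + t_op)^(-0.2)]
P/P0 = 0.066 * [33227^(-0.2) - (33227 + 61187015)^(-0.2)]
P/P0 = 0.066 * [0.1246527 - 0.02770901] = 0.006398284
P = 1439 * 0.006398284 = 9.2071 MW

9.2071


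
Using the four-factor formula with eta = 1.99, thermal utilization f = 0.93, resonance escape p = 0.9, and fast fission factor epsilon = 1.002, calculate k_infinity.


k_inf = eta * f * p * epsilon
k_inf = 1.99 * 0.93 * 0.9 * 1.002
k_inf = 1.6690

1.6690


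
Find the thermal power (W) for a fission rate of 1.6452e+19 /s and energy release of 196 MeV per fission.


P = fission_rate * E_MeV * 1.602e-13
P = 1.6452e+19 * 196 * 1.602e-13
P = 5.1658e+08 W

5.1658e+08


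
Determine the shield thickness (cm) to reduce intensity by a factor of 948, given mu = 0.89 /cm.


x = ln(factor) / mu
x = ln(948) / 0.89
x = 7.7015 cm

7.7015


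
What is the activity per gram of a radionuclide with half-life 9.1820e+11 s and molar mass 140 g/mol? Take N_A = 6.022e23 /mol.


lambda = ln(2) / t_half = ln(2) / 9.1820e+11 = 7.548978e-13 /s
SA = lambda * N_A / M
SA = 7.548978e-13 * 6.022e23 / 140
SA = 3.2471e+09 Bq/g

3.2471e+09


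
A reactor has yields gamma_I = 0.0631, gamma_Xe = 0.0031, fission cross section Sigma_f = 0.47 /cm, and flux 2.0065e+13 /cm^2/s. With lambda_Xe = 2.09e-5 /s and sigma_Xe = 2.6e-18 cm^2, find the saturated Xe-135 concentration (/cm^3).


Xe_eq = (gamma_I + gamma_Xe) * Sigma_f * phi / (lambda_Xe + sigma_Xe * phi)
Numerator = (0.0631 + 0.0031) * 0.47 * 2.0065e+13 = 6.243024e+11
Denominator = 2.09e-5 + 2.6e-18 * 2.0065e+13 = 7.306900e-05
Xe_eq = 6.243024e+11 / 7.306900e-05 = 8.5440e+15 /cm^3

8.5440e+15


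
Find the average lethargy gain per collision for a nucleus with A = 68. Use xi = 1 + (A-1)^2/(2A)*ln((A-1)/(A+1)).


xi = 1 + (A-1)^2/(2A) * ln((A-1)/(A+1))
xi = 1 + (68-1)^2/(2*68) * ln((68-1)/(68 +1))
xi = 0.029126

0.029126


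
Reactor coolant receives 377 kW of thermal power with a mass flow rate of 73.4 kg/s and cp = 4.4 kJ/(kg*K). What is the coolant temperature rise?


dT = Q / (m_dot * cp)
dT = 377 / (73.4 * 4.4)
dT = 1.1673 C

1.1673


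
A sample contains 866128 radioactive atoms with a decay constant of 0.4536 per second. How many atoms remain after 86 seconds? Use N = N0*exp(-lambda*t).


N = N0 * exp(-lambda * t)
N = 866128 * exp(-0.4536 * 86)
N = 9.9067e-12

9.9067e-12


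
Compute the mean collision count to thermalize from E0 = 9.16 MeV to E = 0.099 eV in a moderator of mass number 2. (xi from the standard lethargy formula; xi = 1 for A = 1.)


xi = 1 + (A-1)^2/(2A)*ln((A-1)/(A+1)) = 0.7253469 (for A = 2)
n = ln(E0/E) / xi
n = ln(9.16e6 / 0.099) / 0.7253469
n = ln(9.252525e+07) / 0.7253469 = 25.289

25.289


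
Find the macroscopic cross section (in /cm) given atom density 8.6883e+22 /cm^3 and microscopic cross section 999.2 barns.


Sigma = N * sigma_barns * 1e-24
Sigma = 8.6883e+22 * 999.2 * 1e-24
Sigma = 86.813 /cm

86.813


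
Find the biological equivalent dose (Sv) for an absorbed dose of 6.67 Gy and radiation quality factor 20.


H = D * Q
H = 6.67 * 20
H = 133.40 Sv

133.40


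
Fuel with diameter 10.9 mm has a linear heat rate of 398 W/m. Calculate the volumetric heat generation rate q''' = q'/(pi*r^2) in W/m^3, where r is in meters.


r = D / 2 / 1000 = 10.9 / 2 / 1000 = 0.00545 m
q''' = q' / (pi * r^2)
q''' = 398 / (pi * 0.00545^2)
q''' = 4.2652e+06 W/m^3

4.2652e+06


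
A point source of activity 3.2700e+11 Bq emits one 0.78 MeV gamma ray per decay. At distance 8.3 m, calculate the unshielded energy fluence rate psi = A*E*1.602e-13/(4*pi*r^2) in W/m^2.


psi = A * E * 1.602e-13 / (4*pi*r^2)
psi = 3.2700e+11 * 0.78 * 1.602e-13 / (4*pi*8.3^2)
psi = 4.7200e-05 W/m^2

4.7200e-05


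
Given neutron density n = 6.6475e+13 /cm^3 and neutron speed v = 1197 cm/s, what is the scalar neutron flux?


phi = n * v
phi = 6.6475e+13 * 1197
phi = 7.9571e+16 /cm^2/s

7.9571e+16


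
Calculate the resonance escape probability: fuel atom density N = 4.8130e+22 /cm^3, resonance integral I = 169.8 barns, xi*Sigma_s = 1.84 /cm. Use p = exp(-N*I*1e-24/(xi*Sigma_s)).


p = exp(-N * I * 1e-24 / (xi*Sigma_s))
p = exp(-4.8130e+22 * 169.8 * 1e-24 / 1.84)
p = 0.011778

0.011778


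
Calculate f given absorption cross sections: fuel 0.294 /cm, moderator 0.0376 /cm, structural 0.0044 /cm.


f = Sigma_a_fuel / (Sigma_a_fuel + Sigma_a_mod + Sigma_a_other)
f = 0.294 / (0.294 + 0.0376 + 0.0044)
f = 0.87500

0.87500


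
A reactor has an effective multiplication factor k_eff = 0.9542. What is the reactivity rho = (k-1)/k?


rho = (k_eff - 1) / k_eff
rho = (0.9542 - 1) / 0.9542
rho = -0.047998

-0.047998


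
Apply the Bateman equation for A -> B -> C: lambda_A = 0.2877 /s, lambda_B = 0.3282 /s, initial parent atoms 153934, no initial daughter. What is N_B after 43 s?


N_B(t) = lambda_A * N_A0 / (lambda_B - lambda_A) * [exp(-lambda_A*t) - exp(-lambda_B*t)]
exp(-0.2877*43) = 4.239353e-06; exp(-0.3282*43) = 7.429776e-07
N_B = 0.2877 * 153934 / (0.3282 - 0.2877) * (4.239353e-06 - 7.429776e-07)
N_B = 3.8233

3.8233


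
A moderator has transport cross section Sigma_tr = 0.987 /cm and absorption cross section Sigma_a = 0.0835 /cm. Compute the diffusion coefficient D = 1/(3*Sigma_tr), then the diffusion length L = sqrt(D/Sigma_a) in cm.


D = 1 / (3 * Sigma_tr) = 1 / (3 * 0.987) = 0.3377237 cm
L = sqrt(D / Sigma_a)
L = sqrt(0.3377237 / 0.0835)
L = 2.0111 cm

2.0111


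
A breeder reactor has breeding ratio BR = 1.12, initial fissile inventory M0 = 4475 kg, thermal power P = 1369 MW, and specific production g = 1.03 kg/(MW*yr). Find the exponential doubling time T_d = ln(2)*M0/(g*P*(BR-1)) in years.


Breeding gain G = BR - 1 = 1.12 - 1 = 0.12
Fissile production rate = g * P * G = 1.03 * 1369 * 0.12 = 169.2084 kg/yr
T_d = ln(2) * M0 / (g * P * G)
T_d = ln(2) * 4475 / 169.2084 = 18.331 yr

18.331


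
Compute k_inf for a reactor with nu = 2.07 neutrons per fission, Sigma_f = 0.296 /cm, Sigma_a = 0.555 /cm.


k_inf = nu * Sigma_f / Sigma_a
k_inf = 2.07 * 0.296 / 0.555
k_inf = 1.1040

1.1040


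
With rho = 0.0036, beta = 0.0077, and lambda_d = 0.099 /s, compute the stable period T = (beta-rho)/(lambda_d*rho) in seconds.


T = (beta - rho) / (lambda_d * rho)
T = (0.0077 - 0.0036) / (0.099 * 0.0036)
T = 11.504 s

11.504


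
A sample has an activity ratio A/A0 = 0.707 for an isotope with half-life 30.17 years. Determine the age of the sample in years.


lambda = ln(2) / t_half = ln(2) / 30.17 = 0.02297472 /yr
t = -ln(A/A0) / lambda
t = -ln(0.707) / 0.02297472
t = 15.092 yr

15.092


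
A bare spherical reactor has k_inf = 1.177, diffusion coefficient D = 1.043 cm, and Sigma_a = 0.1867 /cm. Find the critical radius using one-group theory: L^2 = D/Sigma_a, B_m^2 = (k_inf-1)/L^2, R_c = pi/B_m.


L^2 = D / Sigma_a = 1.043 / 0.1867 = 5.586502 cm^2
B_m^2 = (k_inf - 1) / L^2 = (1.177 - 1) / 5.586502 = 0.03168351 /cm^2
For a bare sphere: B_g = pi/R, so R_c = pi / sqrt(B_m^2)
R_c = pi / sqrt(0.03168351) = 17.650 cm

17.650


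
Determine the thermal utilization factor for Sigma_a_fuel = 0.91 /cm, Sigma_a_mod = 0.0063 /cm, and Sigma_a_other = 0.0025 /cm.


f = Sigma_a_fuel / (Sigma_a_fuel + Sigma_a_mod + Sigma_a_other)
f = 0.91 / (0.91 + 0.0063 + 0.0025)
f = 0.99042

0.99042


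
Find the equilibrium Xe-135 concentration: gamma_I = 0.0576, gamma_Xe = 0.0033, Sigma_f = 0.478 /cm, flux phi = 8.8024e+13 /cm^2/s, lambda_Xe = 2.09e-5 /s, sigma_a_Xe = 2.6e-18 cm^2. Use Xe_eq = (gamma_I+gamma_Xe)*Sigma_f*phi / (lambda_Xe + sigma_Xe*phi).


Xe_eq = (gamma_I + gamma_Xe) * Sigma_f * phi / (lambda_Xe + sigma_Xe * phi)
Numerator = (0.0576 + 0.0033) * 0.478 * 8.8024e+13 = 2.562396e+12
Denominator = 2.09e-5 + 2.6e-18 * 8.8024e+13 = 2.497624e-04
Xe_eq = 2.562396e+12 / 2.497624e-04 = 1.0259e+16 /cm^3

1.0259e+16


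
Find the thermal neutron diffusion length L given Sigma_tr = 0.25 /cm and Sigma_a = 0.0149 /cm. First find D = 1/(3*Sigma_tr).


D = 1 / (3 * Sigma_tr) = 1 / (3 * 0.25) = 1.333333 cm
L = sqrt(D / Sigma_a)
L = sqrt(1.333333 / 0.0149)
L = 9.4597 cm

9.4597


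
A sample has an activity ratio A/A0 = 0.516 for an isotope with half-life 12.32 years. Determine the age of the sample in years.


lambda = ln(2) / t_half = ln(2) / 12.32 = 0.05626195 /yr
t = -ln(A/A0) / lambda
t = -ln(0.516) / 0.05626195
t = 11.760 yr

11.760


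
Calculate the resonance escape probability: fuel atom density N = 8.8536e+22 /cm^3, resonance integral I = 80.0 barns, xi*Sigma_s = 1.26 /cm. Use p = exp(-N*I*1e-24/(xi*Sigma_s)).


p = exp(-N * I * 1e-24 / (xi*Sigma_s))
p = exp(-8.8536e+22 * 80.0 * 1e-24 / 1.26)
p = 0.0036198

0.0036198


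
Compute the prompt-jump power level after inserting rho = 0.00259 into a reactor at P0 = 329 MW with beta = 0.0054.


P1/P0 = beta / (beta - rho)
P1/P0 = 0.0054 / (0.0054 - 0.00259) = 1.921708
P1 = 329 * 1.921708 = 632.24 MW

632.24


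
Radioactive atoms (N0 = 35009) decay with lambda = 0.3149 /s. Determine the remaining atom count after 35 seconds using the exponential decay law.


N = N0 * exp(-lambda * t)
N = 35009 * exp(-0.3149 * 35)
N = 0.57227

0.57227


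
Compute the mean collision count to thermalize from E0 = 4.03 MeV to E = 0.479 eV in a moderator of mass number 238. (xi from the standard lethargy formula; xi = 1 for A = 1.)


xi = 1 + (A-1)^2/(2A)*ln((A-1)/(A+1)) = 0.008379872 (for A = 238)
n = ln(E0/E) / xi
n = ln(4.03e6 / 0.479) / 0.008379872
n = ln(8.413361e+06) / 0.008379872 = 1902.8

1902.8


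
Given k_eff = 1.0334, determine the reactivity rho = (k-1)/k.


rho = (k_eff - 1) / k_eff
rho = (1.0334 - 1) / 1.0334
rho = 0.032320

0.032320


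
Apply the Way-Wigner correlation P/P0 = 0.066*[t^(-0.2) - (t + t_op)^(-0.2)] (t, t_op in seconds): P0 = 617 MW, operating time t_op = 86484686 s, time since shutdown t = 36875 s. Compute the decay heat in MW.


P/P0 = 0.066 * [t^(-0.2) - (t + t_op)^(-0.2)]
P/P0 = 0.066 * [36875^(-0.2) - (36875 + 86484686)^(-0.2)]
P/P0 = 0.066 * [0.1220826 - 0.02585682] = 0.006350901
P = 617 * 0.006350901 = 3.9185 MW

3.9185


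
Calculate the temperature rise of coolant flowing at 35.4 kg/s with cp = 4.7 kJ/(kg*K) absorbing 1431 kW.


dT = Q / (m_dot * cp)
dT = 1431 / (35.4 * 4.7)
dT = 8.6008 C

8.6008


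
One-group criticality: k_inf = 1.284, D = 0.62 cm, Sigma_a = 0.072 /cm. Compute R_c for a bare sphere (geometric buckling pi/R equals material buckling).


L^2 = D / Sigma_a = 0.62 / 0.072 = 8.611111 cm^2
B_m^2 = (k_inf - 1) / L^2 = (1.284 - 1) / 8.611111 = 0.03298065 /cm^2
For a bare sphere: B_g = pi/R, so R_c = pi / sqrt(B_m^2)
R_c = pi / sqrt(0.03298065) = 17.299 cm

17.299


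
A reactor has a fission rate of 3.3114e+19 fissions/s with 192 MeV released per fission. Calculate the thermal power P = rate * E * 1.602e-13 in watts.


P = fission_rate * E_MeV * 1.602e-13
P = 3.3114e+19 * 192 * 1.602e-13
P = 1.0185e+09 W

1.0185e+09


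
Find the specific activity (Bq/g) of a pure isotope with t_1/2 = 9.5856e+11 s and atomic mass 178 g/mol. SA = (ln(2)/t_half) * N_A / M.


lambda = ln(2) / t_half = ln(2) / 9.5856e+11 = 7.231130e-13 /s
SA = lambda * N_A / M
SA = 7.231130e-13 * 6.022e23 / 178
SA = 2.4464e+09 Bq/g

2.4464e+09


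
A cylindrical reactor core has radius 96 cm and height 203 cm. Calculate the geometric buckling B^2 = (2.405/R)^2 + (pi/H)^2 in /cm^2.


B^2 = (2.405/R)^2 + (pi/H)^2
B^2 = (2.405/96)^2 + (pi/203)^2
B^2 = 8.6711e-04 /cm^2

8.6711e-04


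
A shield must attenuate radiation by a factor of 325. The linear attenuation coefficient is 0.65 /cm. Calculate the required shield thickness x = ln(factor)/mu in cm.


x = ln(factor) / mu
x = ln(325) / 0.65
x = 8.8982 cm

8.8982


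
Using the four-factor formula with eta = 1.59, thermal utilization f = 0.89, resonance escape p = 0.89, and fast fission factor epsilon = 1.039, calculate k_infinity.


k_inf = eta * f * p * epsilon
k_inf = 1.59 * 0.89 * 0.89 * 1.039
k_inf = 1.3086

1.3086


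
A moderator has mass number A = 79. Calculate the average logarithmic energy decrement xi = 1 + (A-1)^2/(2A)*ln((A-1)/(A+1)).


xi = 1 + (A-1)^2/(2A) * ln((A-1)/(A+1))
xi = 1 + (79-1)^2/(2*79) * ln((79-1)/(79 +1))
xi = 0.025104

0.025104


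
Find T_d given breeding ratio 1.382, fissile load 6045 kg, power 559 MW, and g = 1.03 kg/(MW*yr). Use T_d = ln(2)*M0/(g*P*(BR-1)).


Breeding gain G = BR - 1 = 1.382 - 1 = 0.382
Fissile production rate = g * P * G = 1.03 * 559 * 0.382 = 219.94414 kg/yr
T_d = ln(2) * M0 / (g * P * G)
T_d = ln(2) * 6045 / 219.94414 = 19.051 yr

19.051


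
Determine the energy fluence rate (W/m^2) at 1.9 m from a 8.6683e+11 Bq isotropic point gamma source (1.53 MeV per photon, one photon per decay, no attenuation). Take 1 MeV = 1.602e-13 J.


psi = A * E * 1.602e-13 / (4*pi*r^2)
psi = 8.6683e+11 * 1.53 * 1.602e-13 / (4*pi*1.9^2)
psi = 0.0046835 W/m^2

0.0046835


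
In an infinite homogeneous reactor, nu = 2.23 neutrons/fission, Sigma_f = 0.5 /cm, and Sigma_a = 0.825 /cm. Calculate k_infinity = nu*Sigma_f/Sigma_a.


k_inf = nu * Sigma_f / Sigma_a
k_inf = 2.23 * 0.5 / 0.825
k_inf = 1.3515

1.3515


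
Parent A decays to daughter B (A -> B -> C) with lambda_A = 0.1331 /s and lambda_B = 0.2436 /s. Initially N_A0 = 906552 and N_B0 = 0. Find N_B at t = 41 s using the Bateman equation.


N_B(t) = lambda_A * N_A0 / (lambda_B - lambda_A) * [exp(-lambda_A*t) - exp(-lambda_B*t)]
exp(-0.1331*41) = 0.004265909; exp(-0.2436*41) = 4.596639e-05
N_B = 0.1331 * 906552 / (0.2436 - 0.1331) * (0.004265909 - 4.596639e-05)
N_B = 4608.0

4608.0


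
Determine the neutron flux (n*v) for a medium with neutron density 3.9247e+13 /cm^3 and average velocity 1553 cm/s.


phi = n * v
phi = 3.9247e+13 * 1553
phi = 6.0951e+16 /cm^2/s

6.0951e+16


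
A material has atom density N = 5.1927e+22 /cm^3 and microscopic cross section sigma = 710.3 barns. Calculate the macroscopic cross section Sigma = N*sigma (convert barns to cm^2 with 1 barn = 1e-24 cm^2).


Sigma = N * sigma_barns * 1e-24
Sigma = 5.1927e+22 * 710.3 * 1e-24
Sigma = 36.884 /cm

36.884


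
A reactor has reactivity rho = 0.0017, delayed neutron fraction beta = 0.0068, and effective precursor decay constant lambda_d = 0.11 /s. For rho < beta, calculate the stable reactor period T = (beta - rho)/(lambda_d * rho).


T = (beta - rho) / (lambda_d * rho)
T = (0.0068 - 0.0017) / (0.11 * 0.0017)
T = 27.273 s

27.273


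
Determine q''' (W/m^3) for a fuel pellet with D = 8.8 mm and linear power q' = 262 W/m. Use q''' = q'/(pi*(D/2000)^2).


r = D / 2 / 1000 = 8.8 / 2 / 1000 = 0.0044 m
q''' = q' / (pi * r^2)
q''' = 262 / (pi * 0.0044^2)
q''' = 4.3077e+06 W/m^3

4.3077e+06


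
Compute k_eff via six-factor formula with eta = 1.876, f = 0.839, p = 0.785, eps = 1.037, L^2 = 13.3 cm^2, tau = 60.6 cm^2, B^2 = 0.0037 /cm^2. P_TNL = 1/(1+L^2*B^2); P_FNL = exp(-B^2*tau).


k_inf = eta*f*p*eps = 1.876*0.839*0.785*1.037 = 1.281278
P_TNL = 1/(1 + L^2*B^2) = 1/(1 + 13.3*0.0037) = 0.9530980
P_FNL = exp(-B^2*tau) = exp(-0.0037*60.6) = 0.7991393
k_eff = k_inf * P_TNL * P_FNL = 1.281278 * 0.9530980 * 0.7991393
k_eff = 0.97590

0.97590


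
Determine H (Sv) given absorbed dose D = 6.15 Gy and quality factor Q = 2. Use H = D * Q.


H = D * Q
H = 6.15 * 2
H = 12.300 Sv

12.300


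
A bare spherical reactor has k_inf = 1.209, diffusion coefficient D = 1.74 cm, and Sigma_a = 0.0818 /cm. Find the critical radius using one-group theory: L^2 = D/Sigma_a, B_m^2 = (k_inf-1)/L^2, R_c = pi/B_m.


L^2 = D / Sigma_a = 1.74 / 0.0818 = 21.27139 cm^2
B_m^2 = (k_inf - 1) / L^2 = (1.209 - 1) / 21.27139 = 0.009825404 /cm^2
For a bare sphere: B_g = pi/R, so R_c = pi / sqrt(B_m^2)
R_c = pi / sqrt(0.009825404) = 31.694 cm

31.694


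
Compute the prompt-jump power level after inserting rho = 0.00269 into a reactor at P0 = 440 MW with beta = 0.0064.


P1/P0 = beta / (beta - rho)
P1/P0 = 0.0064 / (0.0064 - 0.00269) = 1.725067
P1 = 440 * 1.725067 = 759.03 MW

759.03


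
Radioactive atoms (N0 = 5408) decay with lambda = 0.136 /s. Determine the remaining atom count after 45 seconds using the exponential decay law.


N = N0 * exp(-lambda * t)
N = 5408 * exp(-0.136 * 45)
N = 11.889

11.889
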